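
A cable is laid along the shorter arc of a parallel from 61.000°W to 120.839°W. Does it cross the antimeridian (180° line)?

Signed shortest Δλ = ((-120.839 − -61.000 + 180) mod 360) − 180 = -59.839°.
Going west by 59.839° from -61.000° reaches -120.839° without touching 180°.

No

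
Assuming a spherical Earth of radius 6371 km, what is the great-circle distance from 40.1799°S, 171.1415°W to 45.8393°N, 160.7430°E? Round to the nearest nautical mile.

5381 nmi

Δλ = 160.7430 − -171.1415 = 331.8845°; wrapped into (−180°, 180°]: -28.1155°.
Δφ = 45.8393 − -40.1799 = 86.0192°.
a = sin²(Δφ/2) + cos φ₁ · cos φ₂ · sin²(Δλ/2) = 0.496693.
c = 2·atan2(√a, √(1−a)) = 1.56418 rad → d = 6371·c ≈ 9965.41 km ≈ 5380.89 nmi.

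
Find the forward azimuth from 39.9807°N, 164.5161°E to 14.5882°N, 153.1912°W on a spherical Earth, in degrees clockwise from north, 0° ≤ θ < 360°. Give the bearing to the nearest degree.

112°

Δλ = -153.1912 − 164.5161 = -317.7073°; wrapped into (−180°, 180°]: 42.2927°.
θ = atan2( sin Δλ · cos φ₂ , cos φ₁ · sin φ₂ − sin φ₁ · cos φ₂ · cos Δλ )
  = atan2(0.65122, -0.26697) = 112.291° → normalised to [0°, 360°): 112.291°.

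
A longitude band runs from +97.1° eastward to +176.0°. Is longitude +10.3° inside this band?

Band width going east from +97.1° to +176.0°: ((176.0 − 97.1) mod 360) = 78.9°.
Offset of +10.3° east of the west edge: ((10.3 − 97.1) mod 360) = 273.2°.
273.2° > 78.9° ⇒ outside.

No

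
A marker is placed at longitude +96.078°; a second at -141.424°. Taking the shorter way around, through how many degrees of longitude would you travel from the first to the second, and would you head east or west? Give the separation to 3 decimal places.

Raw difference: -141.424 − 96.078 = -237.502°.
Normalise into (−180°, 180°]: -237.502° + 360° = 122.498°.
Positive ⇒ the second point lies to the east; separation 122.498°.

122.498° east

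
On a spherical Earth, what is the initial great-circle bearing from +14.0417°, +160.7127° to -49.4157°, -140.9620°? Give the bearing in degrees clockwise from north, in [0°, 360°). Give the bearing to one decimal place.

Δλ = -140.9620 − 160.7127 = -301.6747°; wrapped into (−180°, 180°]: 58.3253°.
θ = atan2( sin Δλ · cos φ₂ , cos φ₁ · sin φ₂ − sin φ₁ · cos φ₂ · cos Δλ )
  = atan2(0.55366, -0.81964) = 145.961° → normalised to [0°, 360°): 145.961°.

146.0°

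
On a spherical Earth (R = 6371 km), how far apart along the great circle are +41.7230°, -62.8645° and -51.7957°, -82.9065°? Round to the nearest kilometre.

10577 km

Δλ = -82.9065 − -62.8645 = -20.0420°.
Δφ = -51.7957 − 41.7230 = -93.5187°.
a = sin²(Δφ/2) + cos φ₁ · cos φ₂ · sin²(Δλ/2) = 0.544664.
c = 2·atan2(√a, √(1−a)) = 1.66024 rad → d = 6371·c ≈ 10577.41 km.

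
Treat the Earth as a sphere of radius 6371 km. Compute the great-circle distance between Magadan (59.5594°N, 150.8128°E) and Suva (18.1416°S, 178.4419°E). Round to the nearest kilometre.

Δλ = 178.4419 − 150.8128 = 27.6291°.
Δφ = -18.1416 − 59.5594 = -77.7010°.
a = sin²(Δφ/2) + cos φ₁ · cos φ₂ · sin²(Δλ/2) = 0.420944.
c = 2·atan2(√a, √(1−a)) = 1.41202 rad → d = 6371·c ≈ 8995.97 km.

8996 km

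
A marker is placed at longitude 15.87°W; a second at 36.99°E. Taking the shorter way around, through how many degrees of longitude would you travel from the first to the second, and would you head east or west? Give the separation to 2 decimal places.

Raw difference: 36.99 − -15.87 = 52.86°.
Normalise into (−180°, 180°]: 52.86° stays 52.86°.
Positive ⇒ the second point lies to the east; separation 52.86°.

52.86° east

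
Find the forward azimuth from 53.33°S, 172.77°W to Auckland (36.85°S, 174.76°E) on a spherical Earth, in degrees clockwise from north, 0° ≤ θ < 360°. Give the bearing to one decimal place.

Δλ = 174.76 − -172.77 = 347.53°; wrapped into (−180°, 180°]: -12.47°.
θ = atan2( sin Δλ · cos φ₂ , cos φ₁ · sin φ₂ − sin φ₁ · cos φ₂ · cos Δλ )
  = atan2(-0.17279, 0.26854) = -32.759° → normalised to [0°, 360°): 327.241°.

327.2°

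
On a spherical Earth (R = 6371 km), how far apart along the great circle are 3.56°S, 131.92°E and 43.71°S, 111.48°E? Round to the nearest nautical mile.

Δλ = 111.48 − 131.92 = -20.44°.
Δφ = -43.71 − -3.56 = -40.15°.
a = sin²(Δφ/2) + cos φ₁ · cos φ₂ · sin²(Δλ/2) = 0.140532.
c = 2·atan2(√a, √(1−a)) = 0.76853 rad → d = 6371·c ≈ 4896.29 km ≈ 2643.78 nmi.

2644 nmi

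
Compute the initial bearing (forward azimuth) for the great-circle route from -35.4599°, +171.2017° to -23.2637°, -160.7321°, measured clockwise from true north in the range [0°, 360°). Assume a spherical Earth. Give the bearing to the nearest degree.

71°

Δλ = -160.7321 − 171.2017 = -331.9338°; wrapped into (−180°, 180°]: 28.0662°.
θ = atan2( sin Δλ · cos φ₂ , cos φ₁ · sin φ₂ − sin φ₁ · cos φ₂ · cos Δλ )
  = atan2(0.43224, 0.14859) = 71.029° → normalised to [0°, 360°): 71.029°.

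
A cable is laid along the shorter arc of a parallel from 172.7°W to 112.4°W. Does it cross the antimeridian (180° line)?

Signed shortest Δλ = ((-112.4 − -172.7 + 180) mod 360) − 180 = 60.3°.
Going east by 60.3° from -172.7° reaches -112.4° without touching 180°.

No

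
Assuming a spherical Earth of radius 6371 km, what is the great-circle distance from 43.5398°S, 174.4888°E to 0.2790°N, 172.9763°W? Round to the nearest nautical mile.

2716 nmi

Δλ = -172.9763 − 174.4888 = -347.4651°; wrapped into (−180°, 180°]: 12.5349°.
Δφ = 0.2790 − -43.5398 = 43.8188°.
a = sin²(Δφ/2) + cos φ₁ · cos φ₂ · sin²(Δλ/2) = 0.147873.
c = 2·atan2(√a, √(1−a)) = 0.78942 rad → d = 6371·c ≈ 5029.42 km ≈ 2715.67 nmi.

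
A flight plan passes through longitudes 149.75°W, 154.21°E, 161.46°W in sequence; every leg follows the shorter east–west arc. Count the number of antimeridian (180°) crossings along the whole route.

Leg 1: -149.75° → +154.21°, shortest Δλ = -56.04° (west) — crosses 180°.
Leg 2: +154.21° → -161.46°, shortest Δλ = 44.33° (east) — crosses 180°.
Total crossings: 2.

2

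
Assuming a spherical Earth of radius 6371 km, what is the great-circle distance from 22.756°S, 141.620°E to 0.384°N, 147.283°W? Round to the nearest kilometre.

Δλ = -147.283 − 141.620 = -288.903°; wrapped into (−180°, 180°]: 71.097°.
Δφ = 0.384 − -22.756 = 23.140°.
a = sin²(Δφ/2) + cos φ₁ · cos φ₂ · sin²(Δλ/2) = 0.351925.
c = 2·atan2(√a, √(1−a)) = 1.27014 rad → d = 6371·c ≈ 8092.04 km.

8092 km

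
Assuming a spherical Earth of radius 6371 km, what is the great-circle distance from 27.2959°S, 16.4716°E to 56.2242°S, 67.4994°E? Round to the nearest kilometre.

5139 km

Δλ = 67.4994 − 16.4716 = 51.0278°.
Δφ = -56.2242 − -27.2959 = -28.9283°.
a = sin²(Δφ/2) + cos φ₁ · cos φ₂ · sin²(Δλ/2) = 0.154046.
c = 2·atan2(√a, √(1−a)) = 0.80667 rad → d = 6371·c ≈ 5139.27 km.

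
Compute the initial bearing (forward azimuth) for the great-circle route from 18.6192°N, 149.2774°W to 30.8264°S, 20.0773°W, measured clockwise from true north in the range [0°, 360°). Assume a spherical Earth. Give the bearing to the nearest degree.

115°

Δλ = -20.0773 − -149.2774 = 129.2001°.
θ = atan2( sin Δλ · cos φ₂ , cos φ₁ · sin φ₂ − sin φ₁ · cos φ₂ · cos Δλ )
  = atan2(0.66546, -0.31233) = 115.143° → normalised to [0°, 360°): 115.143°.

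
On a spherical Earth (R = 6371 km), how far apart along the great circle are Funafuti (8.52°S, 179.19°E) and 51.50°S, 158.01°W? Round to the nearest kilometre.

5213 km

Δλ = -158.01 − 179.19 = -337.20°; wrapped into (−180°, 180°]: 22.80°.
Δφ = -51.50 − -8.52 = -42.98°.
a = sin²(Δφ/2) + cos φ₁ · cos φ₂ · sin²(Δλ/2) = 0.158256.
c = 2·atan2(√a, √(1−a)) = 0.81827 rad → d = 6371·c ≈ 5213.18 km.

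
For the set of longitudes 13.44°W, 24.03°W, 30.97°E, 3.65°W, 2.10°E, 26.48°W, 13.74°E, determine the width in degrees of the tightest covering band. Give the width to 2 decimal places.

Sort the longitudes: -26.48°, -24.03°, -13.44°, -3.65°, +2.10°, +13.74°, +30.97°.
Eastward gaps between consecutive values (wrapping around): 2.45°, 10.59°, 9.79°, 5.75°, 11.64°, 17.23°, 302.55°.
Largest gap = 302.55° ⇒ minimal covering band is its complement: 360° − 302.55° = 57.45°.
Band runs from -26.48° eastward to +30.97°.

57.45°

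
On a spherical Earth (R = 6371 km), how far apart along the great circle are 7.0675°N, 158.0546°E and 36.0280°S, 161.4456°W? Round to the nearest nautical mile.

3450 nmi

Δλ = -161.4456 − 158.0546 = -319.5002°; wrapped into (−180°, 180°]: 40.4998°.
Δφ = -36.0280 − 7.0675 = -43.0955°.
a = sin²(Δφ/2) + cos φ₁ · cos φ₂ · sin²(Δλ/2) = 0.231038.
c = 2·atan2(√a, √(1−a)) = 1.00282 rad → d = 6371·c ≈ 6389.00 km ≈ 3449.78 nmi.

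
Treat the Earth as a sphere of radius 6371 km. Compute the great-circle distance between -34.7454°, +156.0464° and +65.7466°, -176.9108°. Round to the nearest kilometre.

11414 km

Δλ = -176.9108 − 156.0464 = -332.9572°; wrapped into (−180°, 180°]: 27.0428°.
Δφ = 65.7466 − -34.7454 = 100.4920°.
a = sin²(Δφ/2) + cos φ₁ · cos φ₂ · sin²(Δλ/2) = 0.609501.
c = 2·atan2(√a, √(1−a)) = 1.79159 rad → d = 6371·c ≈ 11414.20 km.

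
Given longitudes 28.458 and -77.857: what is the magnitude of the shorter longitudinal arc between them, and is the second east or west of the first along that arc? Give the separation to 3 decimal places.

106.315° west

Raw difference: -77.857 − 28.458 = -106.315°.
Normalise into (−180°, 180°]: -106.315° stays -106.315°.
Negative ⇒ the second point lies to the west; separation 106.315°.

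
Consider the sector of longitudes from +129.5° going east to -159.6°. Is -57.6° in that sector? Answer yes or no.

Band width going east from +129.5° to -159.6°: ((-159.6 − 129.5) mod 360) = 70.9°.
Offset of -57.6° east of the west edge: ((-57.6 − 129.5) mod 360) = 172.9°.
172.9° > 70.9° ⇒ outside.

No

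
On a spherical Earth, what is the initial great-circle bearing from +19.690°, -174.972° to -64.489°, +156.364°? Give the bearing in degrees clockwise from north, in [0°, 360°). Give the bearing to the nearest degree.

192°

Δλ = 156.364 − -174.972 = 331.336°; wrapped into (−180°, 180°]: -28.664°.
θ = atan2( sin Δλ · cos φ₂ , cos φ₁ · sin φ₂ − sin φ₁ · cos φ₂ · cos Δλ )
  = atan2(-0.20659, -0.97706) = -168.061° → normalised to [0°, 360°): 191.939°.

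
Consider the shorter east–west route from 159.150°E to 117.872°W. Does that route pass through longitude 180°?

Naïve |-117.872 − 159.150| = 277.022° > 180°, so the shorter arc goes the other way round — across 180°.
Signed shortest Δλ = ((-117.872 − 159.150 + 180) mod 360) − 180 = 82.978°.
Going east by 82.978° from +159.150° passes through 180° before reaching -117.872°.

Yes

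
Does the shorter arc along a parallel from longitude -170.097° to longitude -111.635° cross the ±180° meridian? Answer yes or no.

Signed shortest Δλ = ((-111.635 − -170.097 + 180) mod 360) − 180 = 58.462°.
Going east by 58.462° from -170.097° reaches -111.635° without touching 180°.

No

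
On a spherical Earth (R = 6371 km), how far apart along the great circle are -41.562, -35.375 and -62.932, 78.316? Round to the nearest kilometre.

7006 km

Δλ = 78.316 − -35.375 = 113.691°.
Δφ = -62.932 − -41.562 = -21.370°.
a = sin²(Δφ/2) + cos φ₁ · cos φ₂ · sin²(Δλ/2) = 0.273023.
c = 2·atan2(√a, √(1−a)) = 1.09960 rad → d = 6371·c ≈ 7005.54 km.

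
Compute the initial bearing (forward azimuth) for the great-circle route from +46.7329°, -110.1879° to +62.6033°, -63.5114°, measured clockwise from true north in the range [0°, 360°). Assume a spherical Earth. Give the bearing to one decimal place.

Δλ = -63.5114 − -110.1879 = 46.6765°.
θ = atan2( sin Δλ · cos φ₂ , cos φ₁ · sin φ₂ − sin φ₁ · cos φ₂ · cos Δλ )
  = atan2(0.33475, 0.37863) = 41.480° → normalised to [0°, 360°): 41.480°.

41.5°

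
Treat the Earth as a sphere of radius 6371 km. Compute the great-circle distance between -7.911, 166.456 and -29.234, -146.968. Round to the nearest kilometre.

5404 km

Δλ = -146.968 − 166.456 = -313.424°; wrapped into (−180°, 180°]: 46.576°.
Δφ = -29.234 − -7.911 = -21.323°.
a = sin²(Δφ/2) + cos φ₁ · cos φ₂ · sin²(Δλ/2) = 0.169325.
c = 2·atan2(√a, √(1−a)) = 0.84818 rad → d = 6371·c ≈ 5403.75 km.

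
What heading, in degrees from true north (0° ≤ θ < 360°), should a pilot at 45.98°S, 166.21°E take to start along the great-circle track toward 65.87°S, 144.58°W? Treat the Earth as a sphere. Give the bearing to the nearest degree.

145°

Δλ = -144.58 − 166.21 = -310.79°; wrapped into (−180°, 180°]: 49.21°.
θ = atan2( sin Δλ · cos φ₂ , cos φ₁ · sin φ₂ − sin φ₁ · cos φ₂ · cos Δλ )
  = atan2(0.30951, -0.44214) = 145.007° → normalised to [0°, 360°): 145.007°.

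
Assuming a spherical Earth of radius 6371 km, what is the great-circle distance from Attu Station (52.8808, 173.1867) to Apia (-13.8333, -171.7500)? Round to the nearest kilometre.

7557 km

Δλ = -171.7500 − 173.1867 = -344.9367°; wrapped into (−180°, 180°]: 15.0633°.
Δφ = -13.8333 − 52.8808 = -66.7141°.
a = sin²(Δφ/2) + cos φ₁ · cos φ₂ · sin²(Δλ/2) = 0.312407.
c = 2·atan2(√a, √(1−a)) = 1.18620 rad → d = 6371·c ≈ 7557.28 km.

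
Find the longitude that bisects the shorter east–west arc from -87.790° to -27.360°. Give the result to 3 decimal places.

Signed shortest Δλ from -87.790° to -27.360° is +60.430°.
Midpoint longitude = -87.790° + (+60.430°)/2 = -87.790° + 30.215° = -57.575°.

-57.575°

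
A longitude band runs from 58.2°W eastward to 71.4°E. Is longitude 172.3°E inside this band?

No

Band width going east from -58.2° to +71.4°: ((71.4 − -58.2) mod 360) = 129.6°.
Offset of +172.3° east of the west edge: ((172.3 − -58.2) mod 360) = 230.5°.
230.5° > 129.6° ⇒ outside.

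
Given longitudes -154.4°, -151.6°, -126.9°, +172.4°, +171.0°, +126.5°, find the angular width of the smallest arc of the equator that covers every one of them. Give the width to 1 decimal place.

106.6°

Sort the longitudes: -154.4°, -151.6°, -126.9°, +126.5°, +171.0°, +172.4°.
Eastward gaps between consecutive values (wrapping around): 2.8°, 24.7°, 253.4°, 44.5°, 1.4°, 33.2°.
Largest gap = 253.4° ⇒ minimal covering band is its complement: 360° − 253.4° = 106.6°.
Band runs from +126.5° eastward to -126.9°, crossing the antimeridian.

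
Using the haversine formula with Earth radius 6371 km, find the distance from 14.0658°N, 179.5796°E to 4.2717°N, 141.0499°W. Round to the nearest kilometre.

Δλ = -141.0499 − 179.5796 = -320.6295°; wrapped into (−180°, 180°]: 39.3705°.
Δφ = 4.2717 − 14.0658 = -9.7941°.
a = sin²(Δφ/2) + cos φ₁ · cos φ₂ · sin²(Δλ/2) = 0.117049.
c = 2·atan2(√a, √(1−a)) = 0.69835 rad → d = 6371·c ≈ 4449.21 km.

4449 km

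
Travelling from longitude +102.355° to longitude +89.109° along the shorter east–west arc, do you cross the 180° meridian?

No

Signed shortest Δλ = ((89.109 − 102.355 + 180) mod 360) − 180 = -13.246°.
Going west by 13.246° from +102.355° reaches +89.109° without touching 180°.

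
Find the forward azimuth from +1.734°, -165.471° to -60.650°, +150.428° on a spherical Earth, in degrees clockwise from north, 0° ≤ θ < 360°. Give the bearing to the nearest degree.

201°

Δλ = 150.428 − -165.471 = 315.899°; wrapped into (−180°, 180°]: -44.101°.
θ = atan2( sin Δλ · cos φ₂ , cos φ₁ · sin φ₂ − sin φ₁ · cos φ₂ · cos Δλ )
  = atan2(-0.34110, -0.88189) = -158.854° → normalised to [0°, 360°): 201.146°.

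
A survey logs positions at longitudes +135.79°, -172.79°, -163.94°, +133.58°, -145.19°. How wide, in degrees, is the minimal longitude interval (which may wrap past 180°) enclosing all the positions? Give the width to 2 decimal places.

Sort the longitudes: -172.79°, -163.94°, -145.19°, +133.58°, +135.79°.
Eastward gaps between consecutive values (wrapping around): 8.85°, 18.75°, 278.77°, 2.21°, 51.42°.
Largest gap = 278.77° ⇒ minimal covering band is its complement: 360° − 278.77° = 81.23°.
Band runs from +133.58° eastward to -145.19°, crossing the antimeridian.

81.23°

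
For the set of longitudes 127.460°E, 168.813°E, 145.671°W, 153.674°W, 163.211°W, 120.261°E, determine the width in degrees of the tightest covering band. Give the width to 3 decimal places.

94.068°

Sort the longitudes: -163.211°, -153.674°, -145.671°, +120.261°, +127.460°, +168.813°.
Eastward gaps between consecutive values (wrapping around): 9.537°, 8.003°, 265.932°, 7.199°, 41.353°, 27.976°.
Largest gap = 265.932° ⇒ minimal covering band is its complement: 360° − 265.932° = 94.068°.
Band runs from +120.261° eastward to -145.671°, crossing the antimeridian.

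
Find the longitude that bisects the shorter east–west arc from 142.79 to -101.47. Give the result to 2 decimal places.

Signed shortest Δλ from +142.79° to -101.47° is +115.74°.
Midpoint longitude = +142.79° + (+115.74°)/2 = +142.79° + 57.87° = +200.66°.
Normalise into (−180°, 180°]: -159.34°.
(The naïve average (+142.79 + -101.47)/2 = 20.66° is on the wrong side of the globe.)

-159.34°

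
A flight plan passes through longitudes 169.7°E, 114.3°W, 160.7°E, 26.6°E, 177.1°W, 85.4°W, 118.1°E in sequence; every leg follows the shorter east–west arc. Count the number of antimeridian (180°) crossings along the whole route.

4

Leg 1: +169.7° → -114.3°, shortest Δλ = 76.0° (east) — crosses 180°.
Leg 2: -114.3° → +160.7°, shortest Δλ = -85.0° (west) — crosses 180°.
Leg 3: +160.7° → +26.6°, shortest Δλ = -134.1° (west) — does not cross 180°.
Leg 4: +26.6° → -177.1°, shortest Δλ = 156.3° (east) — crosses 180°.
Leg 5: -177.1° → -85.4°, shortest Δλ = 91.7° (east) — does not cross 180°.
Leg 6: -85.4° → +118.1°, shortest Δλ = -156.5° (west) — crosses 180°.
Total crossings: 4.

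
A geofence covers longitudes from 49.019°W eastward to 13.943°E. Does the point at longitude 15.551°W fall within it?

Band width going east from -49.019° to +13.943°: ((13.943 − -49.019) mod 360) = 62.962°.
Offset of -15.551° east of the west edge: ((-15.551 − -49.019) mod 360) = 33.468°.
33.468° ≤ 62.962° ⇒ inside.

Yes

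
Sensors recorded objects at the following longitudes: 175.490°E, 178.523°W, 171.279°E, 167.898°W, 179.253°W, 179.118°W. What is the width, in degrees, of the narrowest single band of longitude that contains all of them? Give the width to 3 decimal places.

20.823°

Sort the longitudes: -179.253°, -179.118°, -178.523°, -167.898°, +171.279°, +175.490°.
Eastward gaps between consecutive values (wrapping around): 0.135°, 0.595°, 10.625°, 339.177°, 4.211°, 5.257°.
Largest gap = 339.177° ⇒ minimal covering band is its complement: 360° − 339.177° = 20.823°.
Band runs from +171.279° eastward to -167.898°, crossing the antimeridian.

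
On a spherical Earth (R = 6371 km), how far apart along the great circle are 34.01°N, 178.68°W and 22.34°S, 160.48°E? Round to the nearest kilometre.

Δλ = 160.48 − -178.68 = 339.16°; wrapped into (−180°, 180°]: -20.84°.
Δφ = -22.34 − 34.01 = -56.35°.
a = sin²(Δφ/2) + cos φ₁ · cos φ₂ · sin²(Δλ/2) = 0.248021.
c = 2·atan2(√a, √(1−a)) = 1.04262 rad → d = 6371·c ≈ 6642.55 km.

6643 km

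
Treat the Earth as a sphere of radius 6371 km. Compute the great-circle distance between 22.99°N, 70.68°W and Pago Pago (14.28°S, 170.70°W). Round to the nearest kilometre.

11628 km

Δλ = -170.70 − -70.68 = -100.02°.
Δφ = -14.28 − 22.99 = -37.27°.
a = sin²(Δφ/2) + cos φ₁ · cos φ₂ · sin²(Δλ/2) = 0.625781.
c = 2·atan2(√a, √(1−a)) = 1.82509 rad → d = 6371·c ≈ 11627.65 km.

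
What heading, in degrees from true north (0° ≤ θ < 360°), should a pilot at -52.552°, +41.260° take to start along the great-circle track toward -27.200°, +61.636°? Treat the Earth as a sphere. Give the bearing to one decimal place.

38.9°

Δλ = 61.636 − 41.260 = 20.376°.
θ = atan2( sin Δλ · cos φ₂ , cos φ₁ · sin φ₂ − sin φ₁ · cos φ₂ · cos Δλ )
  = atan2(0.30968, 0.38400) = 38.885° → normalised to [0°, 360°): 38.885°.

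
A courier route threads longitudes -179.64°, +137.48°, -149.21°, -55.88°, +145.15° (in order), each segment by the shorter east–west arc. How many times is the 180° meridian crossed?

3

Leg 1: -179.64° → +137.48°, shortest Δλ = -42.88° (west) — crosses 180°.
Leg 2: +137.48° → -149.21°, shortest Δλ = 73.31° (east) — crosses 180°.
Leg 3: -149.21° → -55.88°, shortest Δλ = 93.33° (east) — does not cross 180°.
Leg 4: -55.88° → +145.15°, shortest Δλ = -158.97° (west) — crosses 180°.
Total crossings: 3.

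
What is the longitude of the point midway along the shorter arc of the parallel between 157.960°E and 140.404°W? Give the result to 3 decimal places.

171.222°W

Signed shortest Δλ from +157.960° to -140.404° is +61.636°.
Midpoint longitude = +157.960° + (+61.636°)/2 = +157.960° + 30.818° = +188.778°.
Normalise into (−180°, 180°]: -171.222°.
(The naïve average (+157.960 + -140.404)/2 = 8.778° is on the wrong side of the globe.)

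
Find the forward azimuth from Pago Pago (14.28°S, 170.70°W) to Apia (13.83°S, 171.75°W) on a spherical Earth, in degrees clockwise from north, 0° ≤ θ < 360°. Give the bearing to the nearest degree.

Δλ = -171.75 − -170.70 = -1.05°.
θ = atan2( sin Δλ · cos φ₂ , cos φ₁ · sin φ₂ − sin φ₁ · cos φ₂ · cos Δλ )
  = atan2(-0.01779, 0.00781) = -66.292° → normalised to [0°, 360°): 293.708°.

294°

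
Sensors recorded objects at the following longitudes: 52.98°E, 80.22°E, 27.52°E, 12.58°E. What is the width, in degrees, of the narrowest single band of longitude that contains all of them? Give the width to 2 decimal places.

Sort the longitudes: +12.58°, +27.52°, +52.98°, +80.22°.
Eastward gaps between consecutive values (wrapping around): 14.94°, 25.46°, 27.24°, 292.36°.
Largest gap = 292.36° ⇒ minimal covering band is its complement: 360° − 292.36° = 67.64°.
Band runs from +12.58° eastward to +80.22°.

67.64°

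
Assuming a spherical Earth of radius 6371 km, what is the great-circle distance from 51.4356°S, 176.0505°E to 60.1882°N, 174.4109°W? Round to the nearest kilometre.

12441 km

Δλ = -174.4109 − 176.0505 = -350.4614°; wrapped into (−180°, 180°]: 9.5386°.
Δφ = 60.1882 − -51.4356 = 111.6238°.
a = sin²(Δφ/2) + cos φ₁ · cos φ₂ · sin²(Δλ/2) = 0.686398.
c = 2·atan2(√a, √(1−a)) = 1.95282 rad → d = 6371·c ≈ 12441.39 km.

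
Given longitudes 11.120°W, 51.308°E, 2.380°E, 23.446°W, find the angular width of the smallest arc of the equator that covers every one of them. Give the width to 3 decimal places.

Sort the longitudes: -23.446°, -11.120°, +2.380°, +51.308°.
Eastward gaps between consecutive values (wrapping around): 12.326°, 13.500°, 48.928°, 285.246°.
Largest gap = 285.246° ⇒ minimal covering band is its complement: 360° − 285.246° = 74.754°.
Band runs from -23.446° eastward to +51.308°.

74.754°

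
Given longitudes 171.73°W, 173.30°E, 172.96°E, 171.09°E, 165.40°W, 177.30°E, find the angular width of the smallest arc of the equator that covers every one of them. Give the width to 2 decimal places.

Sort the longitudes: -171.73°, -165.40°, +171.09°, +172.96°, +173.30°, +177.30°.
Eastward gaps between consecutive values (wrapping around): 6.33°, 336.49°, 1.87°, 0.34°, 4.00°, 10.97°.
Largest gap = 336.49° ⇒ minimal covering band is its complement: 360° − 336.49° = 23.51°.
Band runs from +171.09° eastward to -165.40°, crossing the antimeridian.

23.51°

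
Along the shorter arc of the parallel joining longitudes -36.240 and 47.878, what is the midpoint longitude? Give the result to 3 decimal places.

+5.819°

Signed shortest Δλ from -36.240° to +47.878° is +84.118°.
Midpoint longitude = -36.240° + (+84.118°)/2 = -36.240° + 42.059° = +5.819°.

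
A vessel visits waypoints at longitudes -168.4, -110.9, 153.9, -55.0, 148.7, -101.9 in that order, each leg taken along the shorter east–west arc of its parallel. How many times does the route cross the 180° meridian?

4

Leg 1: -168.4° → -110.9°, shortest Δλ = 57.5° (east) — does not cross 180°.
Leg 2: -110.9° → +153.9°, shortest Δλ = -95.2° (west) — crosses 180°.
Leg 3: +153.9° → -55.0°, shortest Δλ = 151.1° (east) — crosses 180°.
Leg 4: -55.0° → +148.7°, shortest Δλ = -156.3° (west) — crosses 180°.
Leg 5: +148.7° → -101.9°, shortest Δλ = 109.4° (east) — crosses 180°.
Total crossings: 4.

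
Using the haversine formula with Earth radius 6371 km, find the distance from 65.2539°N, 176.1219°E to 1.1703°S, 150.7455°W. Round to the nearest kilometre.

Δλ = -150.7455 − 176.1219 = -326.8674°; wrapped into (−180°, 180°]: 33.1326°.
Δφ = -1.1703 − 65.2539 = -66.4242°.
a = sin²(Δφ/2) + cos φ₁ · cos φ₂ · sin²(Δλ/2) = 0.334042.
c = 2·atan2(√a, √(1−a)) = 1.23246 rad → d = 6371·c ≈ 7852.02 km.

7852 km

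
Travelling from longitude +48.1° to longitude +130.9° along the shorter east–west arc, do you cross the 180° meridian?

Signed shortest Δλ = ((130.9 − 48.1 + 180) mod 360) − 180 = 82.8°.
Going east by 82.8° from +48.1° reaches +130.9° without touching 180°.

No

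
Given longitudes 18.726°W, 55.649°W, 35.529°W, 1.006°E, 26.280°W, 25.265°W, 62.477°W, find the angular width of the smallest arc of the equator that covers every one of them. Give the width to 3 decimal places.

Sort the longitudes: -62.477°, -55.649°, -35.529°, -26.280°, -25.265°, -18.726°, +1.006°.
Eastward gaps between consecutive values (wrapping around): 6.828°, 20.120°, 9.249°, 1.015°, 6.539°, 19.732°, 296.517°.
Largest gap = 296.517° ⇒ minimal covering band is its complement: 360° − 296.517° = 63.483°.
Band runs from -62.477° eastward to +1.006°.

63.483°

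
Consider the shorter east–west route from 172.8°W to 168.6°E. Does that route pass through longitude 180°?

Yes

Naïve |168.6 − -172.8| = 341.4° > 180°, so the shorter arc goes the other way round — across 180°.
Signed shortest Δλ = ((168.6 − -172.8 + 180) mod 360) − 180 = -18.6°.
Going west by 18.6° from -172.8° passes through 180° before reaching +168.6°.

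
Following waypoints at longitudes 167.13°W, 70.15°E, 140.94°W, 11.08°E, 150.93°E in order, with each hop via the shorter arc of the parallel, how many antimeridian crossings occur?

2

Leg 1: -167.13° → +70.15°, shortest Δλ = -122.72° (west) — crosses 180°.
Leg 2: +70.15° → -140.94°, shortest Δλ = 148.91° (east) — crosses 180°.
Leg 3: -140.94° → +11.08°, shortest Δλ = 152.02° (east) — does not cross 180°.
Leg 4: +11.08° → +150.93°, shortest Δλ = 139.85° (east) — does not cross 180°.
Total crossings: 2.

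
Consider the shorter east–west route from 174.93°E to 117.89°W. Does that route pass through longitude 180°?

Yes

Naïve |-117.89 − 174.93| = 292.82° > 180°, so the shorter arc goes the other way round — across 180°.
Signed shortest Δλ = ((-117.89 − 174.93 + 180) mod 360) − 180 = 67.18°.
Going east by 67.18° from +174.93° passes through 180° before reaching -117.89°.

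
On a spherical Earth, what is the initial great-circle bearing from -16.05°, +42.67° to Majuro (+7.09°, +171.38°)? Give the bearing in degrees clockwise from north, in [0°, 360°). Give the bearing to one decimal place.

93.9°

Δλ = 171.38 − 42.67 = 128.71°.
θ = atan2( sin Δλ · cos φ₂ , cos φ₁ · sin φ₂ − sin φ₁ · cos φ₂ · cos Δλ )
  = atan2(0.77435, -0.05296) = 93.913° → normalised to [0°, 360°): 93.913°.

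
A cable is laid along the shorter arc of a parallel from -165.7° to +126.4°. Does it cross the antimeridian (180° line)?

Yes

Naïve |126.4 − -165.7| = 292.1° > 180°, so the shorter arc goes the other way round — across 180°.
Signed shortest Δλ = ((126.4 − -165.7 + 180) mod 360) − 180 = -67.9°.
Going west by 67.9° from -165.7° passes through 180° before reaching +126.4°.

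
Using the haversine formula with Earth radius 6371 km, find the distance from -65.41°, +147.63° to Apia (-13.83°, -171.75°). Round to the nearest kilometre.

6493 km

Δλ = -171.75 − 147.63 = -319.38°; wrapped into (−180°, 180°]: 40.62°.
Δφ = -13.83 − -65.41 = 51.58°.
a = sin²(Δφ/2) + cos φ₁ · cos φ₂ · sin²(Δλ/2) = 0.237969.
c = 2·atan2(√a, √(1−a)) = 1.01918 rad → d = 6371·c ≈ 6493.22 km.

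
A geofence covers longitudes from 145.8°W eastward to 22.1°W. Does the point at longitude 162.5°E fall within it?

Band width going east from -145.8° to -22.1°: ((-22.1 − -145.8) mod 360) = 123.7°.
Offset of +162.5° east of the west edge: ((162.5 − -145.8) mod 360) = 308.3°.
308.3° > 123.7° ⇒ outside.

No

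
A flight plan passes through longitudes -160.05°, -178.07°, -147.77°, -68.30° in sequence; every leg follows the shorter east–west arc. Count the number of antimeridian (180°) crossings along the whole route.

0

Leg 1: -160.05° → -178.07°, shortest Δλ = -18.02° (west) — does not cross 180°.
Leg 2: -178.07° → -147.77°, shortest Δλ = 30.3° (east) — does not cross 180°.
Leg 3: -147.77° → -68.30°, shortest Δλ = 79.47° (east) — does not cross 180°.
Total crossings: 0.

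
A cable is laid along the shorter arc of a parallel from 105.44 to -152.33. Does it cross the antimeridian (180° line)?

Naïve |-152.33 − 105.44| = 257.77° > 180°, so the shorter arc goes the other way round — across 180°.
Signed shortest Δλ = ((-152.33 − 105.44 + 180) mod 360) − 180 = 102.23°.
Going east by 102.23° from +105.44° passes through 180° before reaching -152.33°.

Yes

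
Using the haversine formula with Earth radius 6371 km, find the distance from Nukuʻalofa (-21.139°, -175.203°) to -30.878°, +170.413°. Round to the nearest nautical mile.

Δλ = 170.413 − -175.203 = 345.616°; wrapped into (−180°, 180°]: -14.384°.
Δφ = -30.878 − -21.139 = -9.739°.
a = sin²(Δφ/2) + cos φ₁ · cos φ₂ · sin²(Δλ/2) = 0.019753.
c = 2·atan2(√a, √(1−a)) = 0.28202 rad → d = 6371·c ≈ 1796.76 km ≈ 970.17 nmi.

970 nmi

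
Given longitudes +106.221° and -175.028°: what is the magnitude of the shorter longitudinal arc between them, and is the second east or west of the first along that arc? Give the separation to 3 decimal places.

78.751° east

Raw difference: -175.028 − 106.221 = -281.249°.
Normalise into (−180°, 180°]: -281.249° + 360° = 78.751°.
Positive ⇒ the second point lies to the east; separation 78.751°.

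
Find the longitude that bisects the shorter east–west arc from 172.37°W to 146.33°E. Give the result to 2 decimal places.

166.98°E

Signed shortest Δλ from -172.37° to +146.33° is -41.30°.
Midpoint longitude = -172.37° + (-41.30°)/2 = -172.37° − 20.65° = -193.02°.
Normalise into (−180°, 180°]: +166.98°.
(The naïve average (-172.37 + +146.33)/2 = -13.02° is on the wrong side of the globe.)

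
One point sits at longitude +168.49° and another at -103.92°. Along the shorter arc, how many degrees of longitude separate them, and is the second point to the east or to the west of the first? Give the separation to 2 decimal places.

87.59° east

Raw difference: -103.92 − 168.49 = -272.41°.
Normalise into (−180°, 180°]: -272.41° + 360° = 87.59°.
Positive ⇒ the second point lies to the east; separation 87.59°.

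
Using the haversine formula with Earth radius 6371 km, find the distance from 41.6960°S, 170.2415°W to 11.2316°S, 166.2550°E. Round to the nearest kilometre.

4087 km

Δλ = 166.2550 − -170.2415 = 336.4965°; wrapped into (−180°, 180°]: -23.5035°.
Δφ = -11.2316 − -41.6960 = 30.4644°.
a = sin²(Δφ/2) + cos φ₁ · cos φ₂ · sin²(Δλ/2) = 0.099409.
c = 2·atan2(√a, √(1−a)) = 0.64153 rad → d = 6371·c ≈ 4087.17 km.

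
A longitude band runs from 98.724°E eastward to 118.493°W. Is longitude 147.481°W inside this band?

Band width going east from +98.724° to -118.493°: ((-118.493 − 98.724) mod 360) = 142.783°.
Offset of -147.481° east of the west edge: ((-147.481 − 98.724) mod 360) = 113.795°.
113.795° ≤ 142.783° ⇒ inside.

Yes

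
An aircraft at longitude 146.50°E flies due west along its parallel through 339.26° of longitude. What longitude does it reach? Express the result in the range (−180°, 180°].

167.24°E

Start at +146.50°; shift −339.26° → -192.76°.
-192.76° lies outside (−180°, 180°]; add 360° → +167.24°.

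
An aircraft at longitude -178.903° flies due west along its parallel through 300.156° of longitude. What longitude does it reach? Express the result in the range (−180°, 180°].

Start at -178.903°; shift −300.156° → -479.059°.
-479.059° lies outside (−180°, 180°]; add 360° → -119.059°.

-119.059°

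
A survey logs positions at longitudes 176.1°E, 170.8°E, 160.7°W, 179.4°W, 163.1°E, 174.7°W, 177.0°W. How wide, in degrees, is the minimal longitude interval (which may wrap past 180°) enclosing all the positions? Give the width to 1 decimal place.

Sort the longitudes: -179.4°, -177.0°, -174.7°, -160.7°, +163.1°, +170.8°, +176.1°.
Eastward gaps between consecutive values (wrapping around): 2.4°, 2.3°, 14.0°, 323.8°, 7.7°, 5.3°, 4.5°.
Largest gap = 323.8° ⇒ minimal covering band is its complement: 360° − 323.8° = 36.2°.
Band runs from +163.1° eastward to -160.7°, crossing the antimeridian.

36.2°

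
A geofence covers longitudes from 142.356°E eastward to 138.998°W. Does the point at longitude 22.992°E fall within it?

No

Band width going east from +142.356° to -138.998°: ((-138.998 − 142.356) mod 360) = 78.646°.
Offset of +22.992° east of the west edge: ((22.992 − 142.356) mod 360) = 240.636°.
240.636° > 78.646° ⇒ outside.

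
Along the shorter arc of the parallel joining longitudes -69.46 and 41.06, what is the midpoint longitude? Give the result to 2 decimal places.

-14.20°

Signed shortest Δλ from -69.46° to +41.06° is +110.52°.
Midpoint longitude = -69.46° + (+110.52°)/2 = -69.46° + 55.26° = -14.20°.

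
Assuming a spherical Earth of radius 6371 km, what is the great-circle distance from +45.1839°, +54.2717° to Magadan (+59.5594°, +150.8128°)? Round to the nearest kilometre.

6136 km

Δλ = 150.8128 − 54.2717 = 96.5411°.
Δφ = 59.5594 − 45.1839 = 14.3755°.
a = sin²(Δφ/2) + cos φ₁ · cos φ₂ · sin²(Δλ/2) = 0.214545.
c = 2·atan2(√a, √(1−a)) = 0.96318 rad → d = 6371·c ≈ 6136.44 km.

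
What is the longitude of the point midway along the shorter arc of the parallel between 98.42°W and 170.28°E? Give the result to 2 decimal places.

Signed shortest Δλ from -98.42° to +170.28° is -91.30°.
Midpoint longitude = -98.42° + (-91.30°)/2 = -98.42° − 45.65° = -144.07°.
(The naïve average (-98.42 + +170.28)/2 = 35.93° is on the wrong side of the globe.)

144.07°W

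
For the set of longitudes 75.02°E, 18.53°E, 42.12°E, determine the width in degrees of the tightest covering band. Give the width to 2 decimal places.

Sort the longitudes: +18.53°, +42.12°, +75.02°.
Eastward gaps between consecutive values (wrapping around): 23.59°, 32.90°, 303.51°.
Largest gap = 303.51° ⇒ minimal covering band is its complement: 360° − 303.51° = 56.49°.
Band runs from +18.53° eastward to +75.02°.

56.49°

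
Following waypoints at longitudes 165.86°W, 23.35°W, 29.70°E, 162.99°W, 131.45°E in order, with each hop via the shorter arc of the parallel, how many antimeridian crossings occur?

2

Leg 1: -165.86° → -23.35°, shortest Δλ = 142.51° (east) — does not cross 180°.
Leg 2: -23.35° → +29.70°, shortest Δλ = 53.05° (east) — does not cross 180°.
Leg 3: +29.70° → -162.99°, shortest Δλ = 167.31° (east) — crosses 180°.
Leg 4: -162.99° → +131.45°, shortest Δλ = -65.56° (west) — crosses 180°.
Total crossings: 2.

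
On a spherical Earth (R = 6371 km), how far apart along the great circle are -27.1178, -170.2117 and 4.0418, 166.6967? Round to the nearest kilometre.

Δλ = 166.6967 − -170.2117 = 336.9084°; wrapped into (−180°, 180°]: -23.0916°.
Δφ = 4.0418 − -27.1178 = 31.1596°.
a = sin²(Δφ/2) + cos φ₁ · cos φ₂ · sin²(Δλ/2) = 0.107703.
c = 2·atan2(√a, √(1−a)) = 0.66876 rad → d = 6371·c ≈ 4260.65 km.

4261 km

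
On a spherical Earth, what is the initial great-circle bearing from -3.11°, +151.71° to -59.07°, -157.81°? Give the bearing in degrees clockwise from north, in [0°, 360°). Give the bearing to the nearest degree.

155°

Δλ = -157.81 − 151.71 = -309.52°; wrapped into (−180°, 180°]: 50.48°.
θ = atan2( sin Δλ · cos φ₂ , cos φ₁ · sin φ₂ − sin φ₁ · cos φ₂ · cos Δλ )
  = atan2(0.39649, -0.83879) = 154.700° → normalised to [0°, 360°): 154.700°.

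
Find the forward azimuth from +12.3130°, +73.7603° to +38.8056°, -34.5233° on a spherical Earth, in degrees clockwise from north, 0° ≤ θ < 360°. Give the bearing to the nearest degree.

312°

Δλ = -34.5233 − 73.7603 = -108.2836°.
θ = atan2( sin Δλ · cos φ₂ , cos φ₁ · sin φ₂ − sin φ₁ · cos φ₂ · cos Δλ )
  = atan2(-0.73994, 0.66440) = -48.079° → normalised to [0°, 360°): 311.921°.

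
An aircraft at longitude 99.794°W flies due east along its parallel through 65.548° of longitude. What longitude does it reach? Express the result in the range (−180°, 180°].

Start at -99.794°; shift +65.548° → -34.246°.
-34.246° already lies in (−180°, 180°].

34.246°W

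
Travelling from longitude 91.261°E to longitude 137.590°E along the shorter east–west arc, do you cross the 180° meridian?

No

Signed shortest Δλ = ((137.590 − 91.261 + 180) mod 360) − 180 = 46.329°.
Going east by 46.329° from +91.261° reaches +137.590° without touching 180°.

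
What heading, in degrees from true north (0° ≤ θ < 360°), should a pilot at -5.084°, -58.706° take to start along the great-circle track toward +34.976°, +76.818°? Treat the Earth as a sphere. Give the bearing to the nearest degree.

48°

Δλ = 76.818 − -58.706 = 135.524°.
θ = atan2( sin Δλ · cos φ₂ , cos φ₁ · sin φ₂ − sin φ₁ · cos φ₂ · cos Δλ )
  = atan2(0.57407, 0.51917) = 47.875° → normalised to [0°, 360°): 47.875°.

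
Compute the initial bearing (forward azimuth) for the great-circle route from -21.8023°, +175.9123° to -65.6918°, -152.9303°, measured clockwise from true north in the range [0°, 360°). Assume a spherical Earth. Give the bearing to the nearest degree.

Δλ = -152.9303 − 175.9123 = -328.8426°; wrapped into (−180°, 180°]: 31.1574°.
θ = atan2( sin Δλ · cos φ₂ , cos φ₁ · sin φ₂ − sin φ₁ · cos φ₂ · cos Δλ )
  = atan2(0.21298, -0.71532) = 163.420° → normalised to [0°, 360°): 163.420°.

163°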